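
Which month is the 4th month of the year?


Month 4 of 12

April


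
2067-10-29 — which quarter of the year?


Month: October (month 10)
Q1: Jan-Mar, Q2: Apr-Jun, Q3: Jul-Sep, Q4: Oct-Dec

Q4


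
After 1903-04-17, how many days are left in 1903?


Day of year: 107 of 365
Remaining = 365 - 107

258 days


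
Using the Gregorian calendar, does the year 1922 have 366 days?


Gregorian leap year rule: divisible by 4, but not by 100, unless also by 400.
1922 is not divisible by 4 -> not a leap year

No


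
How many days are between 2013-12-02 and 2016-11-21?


From 2013-12-02 to 2016-11-21
2013-12-02: days before December = 31 + 28 + 31 + 30 + 31 + 30 + 31 + 31 + 30 + 31 + 30 = 334 (2013 is not a leap year); day of year = 334 + 2 = 336
2016-11-21: days before November = 31 + 29 + 31 + 30 + 31 + 30 + 31 + 31 + 30 + 31 = 305 (2016 is a leap year); day of year = 305 + 21 = 326
Rest of 2013: 365 - 336 = 29
Full years 2014 (365), 2015 (365): 730
Total = 29 + 730 + 326 = 1085

1085 days


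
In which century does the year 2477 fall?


Century = (year - 1) // 100 + 1
= (2477 - 1) // 100 + 1
= 2476 // 100 + 1
= 24 + 1

25th century


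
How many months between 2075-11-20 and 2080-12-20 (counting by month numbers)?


From November 2075 to December 2080
5 years * 12 = 60 months, plus 1 month = 61

61 months


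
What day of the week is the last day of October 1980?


October 1980 has 31 days
Anchor: Jan 1, 1980. With p = 1980 - 1 = 1979: (p + p//4 - p//100 + p//400) mod 7 = (1979 + 494 - 19 + 4) mod 7 = 2458 mod 7 = 1 -> Tuesday (Mon=0 ... Sun=6)
Days before October (Jan-Sep): 274; October 1 index = (1 + 274) mod 7 = 2 -> Wednesday
Last day offset: 31 - 1 = 30 days
Weekday index = (2 + 30) mod 7 = 4

Friday, October 31


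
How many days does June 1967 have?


June 1967

30 days


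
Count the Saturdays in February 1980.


February 1980 has 29 days
Anchor: Jan 1, 1980. With p = 1980 - 1 = 1979: (p + p//4 - p//100 + p//400) mod 7 = (1979 + 494 - 19 + 4) mod 7 = 2458 mod 7 = 1 -> Tuesday (Mon=0 ... Sun=6)
Days before February (Jan): 31; February 1 index = (1 + 31) mod 7 = 4 -> Friday
First Saturday is February 2
Saturdays: 2, 9, 16, 23

4 Saturdays


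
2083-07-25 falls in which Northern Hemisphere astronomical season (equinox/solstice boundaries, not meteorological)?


Date: July 25
Astronomical Summer (approx.; exact equinox/solstice day varies by year): June 21 to September 21
July 25 falls within the Summer window

Summer


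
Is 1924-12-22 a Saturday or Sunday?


Anchor: Jan 1, 1924. With p = 1924 - 1 = 1923: (p + p//4 - p//100 + p//400) mod 7 = (1923 + 480 - 19 + 4) mod 7 = 2388 mod 7 = 1 -> Tuesday (Mon=0 ... Sun=6)
Day of year: 357; offset = 356
Weekday index = (1 + 356) mod 7 = 0 -> Monday
Weekend days: Saturday, Sunday

No


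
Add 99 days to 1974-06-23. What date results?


Start: 1974-06-23, add 99 days
June 1974 has 30 days: 30 - 23 = 7 days to June 30 -> 92 left
July 1974 has 31 days -> 61 left
August 1974 has 31 days -> 30 left
September 1974: 30 <= 30 -> lands on September 30

Result: 1974-09-30


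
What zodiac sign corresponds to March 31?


Date: March 31
Conventional tropical zodiac dates: Aries from March 21 onward; Taurus starts April 20
March 31 falls within the Aries range

Aries


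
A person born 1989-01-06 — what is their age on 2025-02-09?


Birth: 1989-01-06
Reference: 2025-02-09
Year difference: 2025 - 1989 = 36

36 years old


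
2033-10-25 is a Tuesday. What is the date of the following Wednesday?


Current: Tuesday
Target: Wednesday
Days ahead: 1

Next Wednesday: 2033-10-26


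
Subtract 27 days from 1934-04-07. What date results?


Start: 1934-04-07, subtract 27 days
Back 7 days from April 7 reaches March 31, 1934 -> 20 left
March 1934: 31 - 20 = 11 -> lands on March 11

Result: 1934-03-11


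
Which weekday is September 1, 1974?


Target: September 1, 1974
Anchor: Jan 1, 1974. With p = 1974 - 1 = 1973: (p + p//4 - p//100 + p//400) mod 7 = (1973 + 493 - 19 + 4) mod 7 = 2451 mod 7 = 1 -> Tuesday (Mon=0 ... Sun=6)
Days before September (Jan-Aug): 243 days
Weekday index = (1 + 243) mod 7 = 6

Sunday


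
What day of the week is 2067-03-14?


Date: March 14, 2067
Anchor: Jan 1, 2067. With p = 2067 - 1 = 2066: (p + p//4 - p//100 + p//400) mod 7 = (2066 + 516 - 20 + 5) mod 7 = 2567 mod 7 = 5 -> Saturday (Mon=0 ... Sun=6)
Days before March (Jan-Feb): 59; offset = 59 + 14 - 1 = 72
Weekday index = (5 + 72) mod 7 = 0

Day of the week: Monday


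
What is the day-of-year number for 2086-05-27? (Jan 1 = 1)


Date: May 27, 2086
Days in months 1 through 4: 120
Plus 27 days in May

Day of year: 147


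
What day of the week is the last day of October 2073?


October 2073 has 31 days
Anchor: Jan 1, 2073. With p = 2073 - 1 = 2072: (p + p//4 - p//100 + p//400) mod 7 = (2072 + 518 - 20 + 5) mod 7 = 2575 mod 7 = 6 -> Sunday (Mon=0 ... Sun=6)
Days before October (Jan-Sep): 273; October 1 index = (6 + 273) mod 7 = 6 -> Sunday
Last day offset: 31 - 1 = 30 days
Weekday index = (6 + 30) mod 7 = 1

Tuesday, October 31


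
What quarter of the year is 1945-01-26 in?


Month: January (month 1)
Q1: Jan-Mar, Q2: Apr-Jun, Q3: Jul-Sep, Q4: Oct-Dec

Q1


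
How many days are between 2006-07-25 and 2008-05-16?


From 2006-07-25 to 2008-05-16
2006-07-25: days before July = 31 + 28 + 31 + 30 + 31 + 30 = 181 (2006 is not a leap year); day of year = 181 + 25 = 206
2008-05-16: days before May = 31 + 29 + 31 + 30 = 121 (2008 is a leap year); day of year = 121 + 16 = 137
Rest of 2006: 365 - 206 = 159
Full years 2007 (365): 365
Total = 159 + 365 + 137 = 661

661 days


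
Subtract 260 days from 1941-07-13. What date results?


Start: 1941-07-13, subtract 260 days
Back 13 days from July 13 reaches June 30, 1941 -> 247 left
June 1941 has 30 days -> back to May 31, 1941 -> 217 left
May 1941 has 31 days -> back to April 30, 1941 -> 186 left
April 1941 has 30 days -> back to March 31, 1941 -> 156 left
March 1941 has 31 days -> back to February 28, 1941 -> 125 left
February 1941 has 28 days -> back to January 31, 1941 -> 97 left
January 1941 has 31 days -> back to December 31, 1940 -> 66 left
December 1940 has 31 days -> back to November 30, 1940 -> 35 left
November 1940 has 30 days -> back to October 31, 1940 -> 5 left
October 1940: 31 - 5 = 26 -> lands on October 26

Result: 1940-10-26


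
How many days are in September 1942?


September 1942

30 days


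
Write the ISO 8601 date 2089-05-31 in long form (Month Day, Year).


ISO 2089-05-31 parses as year=2089, month=05, day=31
Month 5 -> May

May 31, 2089


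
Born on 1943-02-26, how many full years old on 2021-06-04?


Birth: 1943-02-26
Reference: 2021-06-04
Year difference: 2021 - 1943 = 78

78 years old


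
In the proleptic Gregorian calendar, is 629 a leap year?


Gregorian leap year rule: divisible by 4, but not by 100, unless also by 400.
629 is not divisible by 4 -> not a leap year

No


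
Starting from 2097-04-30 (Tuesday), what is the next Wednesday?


Current: Tuesday
Target: Wednesday
Days ahead: 1

Next Wednesday: 2097-05-01


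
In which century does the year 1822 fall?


Century = (year - 1) // 100 + 1
= (1822 - 1) // 100 + 1
= 1821 // 100 + 1
= 18 + 1

19th century


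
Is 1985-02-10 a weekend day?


Anchor: Jan 1, 1985. With p = 1985 - 1 = 1984: (p + p//4 - p//100 + p//400) mod 7 = (1984 + 496 - 19 + 4) mod 7 = 2465 mod 7 = 1 -> Tuesday (Mon=0 ... Sun=6)
Day of year: 41; offset = 40
Weekday index = (1 + 40) mod 7 = 6 -> Sunday
Weekend days: Saturday, Sunday

Yes


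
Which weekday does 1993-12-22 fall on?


Date: December 22, 1993
Anchor: Jan 1, 1993. With p = 1993 - 1 = 1992: (p + p//4 - p//100 + p//400) mod 7 = (1992 + 498 - 19 + 4) mod 7 = 2475 mod 7 = 4 -> Friday (Mon=0 ... Sun=6)
Days before December (Jan-Nov): 334; offset = 334 + 22 - 1 = 355
Weekday index = (4 + 355) mod 7 = 2

Day of the week: Wednesday


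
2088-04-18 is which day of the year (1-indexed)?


Date: April 18, 2088
Days in months 1 through 3: 91
Plus 18 days in April

Day of year: 109


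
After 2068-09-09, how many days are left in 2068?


Day of year: 253 of 366
Remaining = 366 - 253

113 days


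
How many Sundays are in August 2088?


August 2088 has 31 days
Anchor: Jan 1, 2088. With p = 2088 - 1 = 2087: (p + p//4 - p//100 + p//400) mod 7 = (2087 + 521 - 20 + 5) mod 7 = 2593 mod 7 = 3 -> Thursday (Mon=0 ... Sun=6)
Days before August (Jan-Jul): 213; August 1 index = (3 + 213) mod 7 = 6 -> Sunday
First Sunday is August 1
Sundays: 1, 8, 15, 22, 29

5 Sundays


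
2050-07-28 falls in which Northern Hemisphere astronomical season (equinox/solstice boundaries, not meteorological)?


Date: July 28
Astronomical Summer (approx.; exact equinox/solstice day varies by year): June 21 to September 21
July 28 falls within the Summer window

Summer


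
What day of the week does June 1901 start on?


Target: June 1, 1901
Anchor: Jan 1, 1901. With p = 1901 - 1 = 1900: (p + p//4 - p//100 + p//400) mod 7 = (1900 + 475 - 19 + 4) mod 7 = 2360 mod 7 = 1 -> Tuesday (Mon=0 ... Sun=6)
Days before June (Jan-May): 151 days
Weekday index = (1 + 151) mod 7 = 5

Saturday


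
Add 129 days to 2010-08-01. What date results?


Start: 2010-08-01, add 129 days
August 2010 has 31 days: 31 - 1 = 30 days to August 31 -> 99 left
September 2010 has 30 days -> 69 left
October 2010 has 31 days -> 38 left
November 2010 has 30 days -> 8 left
December 2010: 8 <= 31 -> lands on December 8

Result: 2010-12-08


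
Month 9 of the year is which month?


Month 9 of 12

September


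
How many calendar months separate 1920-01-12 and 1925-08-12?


From January 1920 to August 1925
5 years * 12 = 60 months, plus 7 months = 67

67 months


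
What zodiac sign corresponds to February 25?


Date: February 25
Conventional tropical zodiac dates: Pisces from February 19 onward; Aries starts March 21
February 25 falls within the Pisces range

Pisces


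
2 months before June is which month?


June is month 6
6 - 2 = 4

April


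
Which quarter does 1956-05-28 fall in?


Month: May (month 5)
Q1: Jan-Mar, Q2: Apr-Jun, Q3: Jul-Sep, Q4: Oct-Dec

Q2


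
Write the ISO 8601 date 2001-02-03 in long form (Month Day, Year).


ISO 2001-02-03 parses as year=2001, month=02, day=03
Month 2 -> February

February 3, 2001


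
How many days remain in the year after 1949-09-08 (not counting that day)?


Day of year: 251 of 365
Remaining = 365 - 251

114 days


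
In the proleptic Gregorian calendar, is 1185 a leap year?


Gregorian leap year rule: divisible by 4, but not by 100, unless also by 400.
1185 is not divisible by 4 -> not a leap year

No


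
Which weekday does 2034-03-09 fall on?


Date: March 9, 2034
Anchor: Jan 1, 2034. With p = 2034 - 1 = 2033: (p + p//4 - p//100 + p//400) mod 7 = (2033 + 508 - 20 + 5) mod 7 = 2526 mod 7 = 6 -> Sunday (Mon=0 ... Sun=6)
Days before March (Jan-Feb): 59; offset = 59 + 9 - 1 = 67
Weekday index = (6 + 67) mod 7 = 3

Day of the week: Thursday


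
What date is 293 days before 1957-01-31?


Start: 1957-01-31, subtract 293 days
Back 31 days from January 31 reaches December 31, 1956 -> 262 left
December 1956 has 31 days -> back to November 30, 1956 -> 231 left
November 1956 has 30 days -> back to October 31, 1956 -> 201 left
October 1956 has 31 days -> back to September 30, 1956 -> 170 left
September 1956 has 30 days -> back to August 31, 1956 -> 140 left
August 1956 has 31 days -> back to July 31, 1956 -> 109 left
July 1956 has 31 days -> back to June 30, 1956 -> 78 left
June 1956 has 30 days -> back to May 31, 1956 -> 48 left
May 1956 has 31 days -> back to April 30, 1956 -> 17 left
April 1956: 30 - 17 = 13 -> lands on April 13

Result: 1956-04-13


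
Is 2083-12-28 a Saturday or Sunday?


Anchor: Jan 1, 2083. With p = 2083 - 1 = 2082: (p + p//4 - p//100 + p//400) mod 7 = (2082 + 520 - 20 + 5) mod 7 = 2587 mod 7 = 4 -> Friday (Mon=0 ... Sun=6)
Day of year: 362; offset = 361
Weekday index = (4 + 361) mod 7 = 1 -> Tuesday
Weekend days: Saturday, Sunday

No


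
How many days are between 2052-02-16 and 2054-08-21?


From 2052-02-16 to 2054-08-21
2052-02-16: days before February = 31; day of year = 31 + 16 = 47
2054-08-21: days before August = 31 + 28 + 31 + 30 + 31 + 30 + 31 = 212 (2054 is not a leap year); day of year = 212 + 21 = 233
Rest of 2052: 366 - 47 = 319
Full years 2053 (365): 365
Total = 319 + 365 + 233 = 917

917 days


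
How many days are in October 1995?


October 1995

31 days


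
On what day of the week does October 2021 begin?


Target: October 1, 2021
Anchor: Jan 1, 2021. With p = 2021 - 1 = 2020: (p + p//4 - p//100 + p//400) mod 7 = (2020 + 505 - 20 + 5) mod 7 = 2510 mod 7 = 4 -> Friday (Mon=0 ... Sun=6)
Days before October (Jan-Sep): 273 days
Weekday index = (4 + 273) mod 7 = 4

Friday


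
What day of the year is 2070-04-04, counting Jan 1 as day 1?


Date: April 4, 2070
Days in months 1 through 3: 90
Plus 4 days in April

Day of year: 94


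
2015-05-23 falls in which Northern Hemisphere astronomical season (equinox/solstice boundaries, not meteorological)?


Date: May 23
Astronomical Spring (approx.; exact equinox/solstice day varies by year): March 20 to June 20
May 23 falls within the Spring window

Spring


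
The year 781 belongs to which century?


Century = (year - 1) // 100 + 1
= (781 - 1) // 100 + 1
= 780 // 100 + 1
= 7 + 1

8th century


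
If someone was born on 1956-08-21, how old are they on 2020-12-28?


Birth: 1956-08-21
Reference: 2020-12-28
Year difference: 2020 - 1956 = 64

64 years old


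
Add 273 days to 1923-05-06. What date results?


Start: 1923-05-06, add 273 days
May 1923 has 31 days: 31 - 6 = 25 days to May 31 -> 248 left
June 1923 has 30 days -> 218 left
July 1923 has 31 days -> 187 left
August 1923 has 31 days -> 156 left
September 1923 has 30 days -> 126 left
October 1923 has 31 days -> 95 left
November 1923 has 30 days -> 65 left
December 1923 has 31 days -> 34 left
January 1924 has 31 days -> 3 left
February 1924: 3 <= 29 -> lands on February 3

Result: 1924-02-03


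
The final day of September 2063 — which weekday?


September 2063 has 30 days
Anchor: Jan 1, 2063. With p = 2063 - 1 = 2062: (p + p//4 - p//100 + p//400) mod 7 = (2062 + 515 - 20 + 5) mod 7 = 2562 mod 7 = 0 -> Monday (Mon=0 ... Sun=6)
Days before September (Jan-Aug): 243; September 1 index = (0 + 243) mod 7 = 5 -> Saturday
Last day offset: 30 - 1 = 29 days
Weekday index = (5 + 29) mod 7 = 6

Sunday, September 30


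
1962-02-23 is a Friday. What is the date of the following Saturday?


Current: Friday
Target: Saturday
Days ahead: 1

Next Saturday: 1962-02-24


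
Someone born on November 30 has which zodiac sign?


Date: November 30
Conventional tropical zodiac dates: Sagittarius from November 22 onward; Capricorn starts December 22
November 30 falls within the Sagittarius range

Sagittarius


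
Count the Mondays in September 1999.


September 1999 has 30 days
Anchor: Jan 1, 1999. With p = 1999 - 1 = 1998: (p + p//4 - p//100 + p//400) mod 7 = (1998 + 499 - 19 + 4) mod 7 = 2482 mod 7 = 4 -> Friday (Mon=0 ... Sun=6)
Days before September (Jan-Aug): 243; September 1 index = (4 + 243) mod 7 = 2 -> Wednesday
First Monday is September 6
Mondays: 6, 13, 20, 27

4 Mondays


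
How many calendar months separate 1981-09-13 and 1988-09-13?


From September 1981 to September 1988
7 years * 12 = 84 months = 84

84 months


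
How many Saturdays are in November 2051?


November 2051 has 30 days
Anchor: Jan 1, 2051. With p = 2051 - 1 = 2050: (p + p//4 - p//100 + p//400) mod 7 = (2050 + 512 - 20 + 5) mod 7 = 2547 mod 7 = 6 -> Sunday (Mon=0 ... Sun=6)
Days before November (Jan-Oct): 304; November 1 index = (6 + 304) mod 7 = 2 -> Wednesday
First Saturday is November 4
Saturdays: 4, 11, 18, 25

4 Saturdays


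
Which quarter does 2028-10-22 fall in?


Month: October (month 10)
Q1: Jan-Mar, Q2: Apr-Jun, Q3: Jul-Sep, Q4: Oct-Dec

Q4


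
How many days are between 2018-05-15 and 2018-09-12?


From 2018-05-15 to 2018-09-12
2018-05-15: days before May = 31 + 28 + 31 + 30 = 120 (2018 is not a leap year); day of year = 120 + 15 = 135
2018-09-12: days before September = 31 + 28 + 31 + 30 + 31 + 30 + 31 + 31 = 243 (2018 is not a leap year); day of year = 243 + 12 = 255
Same year: 255 - 135 = 120

120 days


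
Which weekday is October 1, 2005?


Target: October 1, 2005
Anchor: Jan 1, 2005. With p = 2005 - 1 = 2004: (p + p//4 - p//100 + p//400) mod 7 = (2004 + 501 - 20 + 5) mod 7 = 2490 mod 7 = 5 -> Saturday (Mon=0 ... Sun=6)
Days before October (Jan-Sep): 273 days
Weekday index = (5 + 273) mod 7 = 5

Saturday


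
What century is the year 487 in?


Century = (year - 1) // 100 + 1
= (487 - 1) // 100 + 1
= 486 // 100 + 1
= 4 + 1

5th century


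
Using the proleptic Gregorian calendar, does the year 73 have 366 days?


Gregorian leap year rule: divisible by 4, but not by 100, unless also by 400.
73 is not divisible by 4 -> not a leap year

No


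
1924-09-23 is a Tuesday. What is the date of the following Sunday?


Current: Tuesday
Target: Sunday
Days ahead: 5

Next Sunday: 1924-09-28


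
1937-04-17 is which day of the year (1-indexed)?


Date: April 17, 1937
Days in months 1 through 3: 90
Plus 17 days in April

Day of year: 107


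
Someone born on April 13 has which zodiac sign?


Date: April 13
Conventional tropical zodiac dates: Aries from March 21 onward; Taurus starts April 20
April 13 falls within the Aries range

Aries


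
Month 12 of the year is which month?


Month 12 of 12

December


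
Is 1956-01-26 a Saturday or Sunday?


Anchor: Jan 1, 1956. With p = 1956 - 1 = 1955: (p + p//4 - p//100 + p//400) mod 7 = (1955 + 488 - 19 + 4) mod 7 = 2428 mod 7 = 6 -> Sunday (Mon=0 ... Sun=6)
Day of year: 26; offset = 25
Weekday index = (6 + 25) mod 7 = 3 -> Thursday
Weekend days: Saturday, Sunday

No


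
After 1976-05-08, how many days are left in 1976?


Day of year: 129 of 366
Remaining = 366 - 129

237 days


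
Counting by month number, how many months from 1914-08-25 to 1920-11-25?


From August 1914 to November 1920
6 years * 12 = 72 months, plus 3 months = 75

75 months


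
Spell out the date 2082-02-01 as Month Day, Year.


ISO 2082-02-01 parses as year=2082, month=02, day=01
Month 2 -> February

February 1, 2082


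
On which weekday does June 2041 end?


June 2041 has 30 days
Anchor: Jan 1, 2041. With p = 2041 - 1 = 2040: (p + p//4 - p//100 + p//400) mod 7 = (2040 + 510 - 20 + 5) mod 7 = 2535 mod 7 = 1 -> Tuesday (Mon=0 ... Sun=6)
Days before June (Jan-May): 151; June 1 index = (1 + 151) mod 7 = 5 -> Saturday
Last day offset: 30 - 1 = 29 days
Weekday index = (5 + 29) mod 7 = 6

Sunday, June 30


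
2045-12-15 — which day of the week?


Date: December 15, 2045
Anchor: Jan 1, 2045. With p = 2045 - 1 = 2044: (p + p//4 - p//100 + p//400) mod 7 = (2044 + 511 - 20 + 5) mod 7 = 2540 mod 7 = 6 -> Sunday (Mon=0 ... Sun=6)
Days before December (Jan-Nov): 334; offset = 334 + 15 - 1 = 348
Weekday index = (6 + 348) mod 7 = 4

Day of the week: Friday


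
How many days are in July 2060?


July 2060

31 days


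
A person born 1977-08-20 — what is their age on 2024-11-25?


Birth: 1977-08-20
Reference: 2024-11-25
Year difference: 2024 - 1977 = 47

47 years old


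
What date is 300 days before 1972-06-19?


Start: 1972-06-19, subtract 300 days
Back 19 days from June 19 reaches May 31, 1972 -> 281 left
May 1972 has 31 days -> back to April 30, 1972 -> 250 left
April 1972 has 30 days -> back to March 31, 1972 -> 220 left
March 1972 has 31 days -> back to February 29, 1972 -> 189 left
February 1972 has 29 days -> back to January 31, 1972 -> 160 left
January 1972 has 31 days -> back to December 31, 1971 -> 129 left
December 1971 has 31 days -> back to November 30, 1971 -> 98 left
November 1971 has 30 days -> back to October 31, 1971 -> 68 left
October 1971 has 31 days -> back to September 30, 1971 -> 37 left
September 1971 has 30 days -> back to August 31, 1971 -> 7 left
August 1971: 31 - 7 = 24 -> lands on August 24

Result: 1971-08-24


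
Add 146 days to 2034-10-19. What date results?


Start: 2034-10-19, add 146 days
October 2034 has 31 days: 31 - 19 = 12 days to October 31 -> 134 left
November 2034 has 30 days -> 104 left
December 2034 has 31 days -> 73 left
January 2035 has 31 days -> 42 left
February 2035 has 28 days -> 14 left
March 2035: 14 <= 31 -> lands on March 14

Result: 2035-03-14


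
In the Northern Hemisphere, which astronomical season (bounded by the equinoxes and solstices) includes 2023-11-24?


Date: November 24
Astronomical Autumn (approx.; exact equinox/solstice day varies by year): September 22 to December 20
November 24 falls within the Autumn window

Autumn


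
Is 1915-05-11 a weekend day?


Anchor: Jan 1, 1915. With p = 1915 - 1 = 1914: (p + p//4 - p//100 + p//400) mod 7 = (1914 + 478 - 19 + 4) mod 7 = 2377 mod 7 = 4 -> Friday (Mon=0 ... Sun=6)
Day of year: 131; offset = 130
Weekday index = (4 + 130) mod 7 = 1 -> Tuesday
Weekend days: Saturday, Sunday

No


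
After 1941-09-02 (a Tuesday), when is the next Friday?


Current: Tuesday
Target: Friday
Days ahead: 3

Next Friday: 1941-09-05


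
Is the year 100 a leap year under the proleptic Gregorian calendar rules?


Gregorian leap year rule: divisible by 4, but not by 100, unless also by 400.
100 is divisible by 100 but not 400 -> not a leap year

No


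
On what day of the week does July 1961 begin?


Target: July 1, 1961
Anchor: Jan 1, 1961. With p = 1961 - 1 = 1960: (p + p//4 - p//100 + p//400) mod 7 = (1960 + 490 - 19 + 4) mod 7 = 2435 mod 7 = 6 -> Sunday (Mon=0 ... Sun=6)
Days before July (Jan-Jun): 181 days
Weekday index = (6 + 181) mod 7 = 5

Saturday


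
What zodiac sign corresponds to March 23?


Date: March 23
Conventional tropical zodiac dates: Aries from March 21 onward; Taurus starts April 20
March 23 falls within the Aries range

Aries


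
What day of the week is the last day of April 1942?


April 1942 has 30 days
Anchor: Jan 1, 1942. With p = 1942 - 1 = 1941: (p + p//4 - p//100 + p//400) mod 7 = (1941 + 485 - 19 + 4) mod 7 = 2411 mod 7 = 3 -> Thursday (Mon=0 ... Sun=6)
Days before April (Jan-Mar): 90; April 1 index = (3 + 90) mod 7 = 2 -> Wednesday
Last day offset: 30 - 1 = 29 days
Weekday index = (2 + 29) mod 7 = 3

Thursday, April 30


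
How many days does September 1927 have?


September 1927

30 days


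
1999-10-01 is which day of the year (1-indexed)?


Date: October 1, 1999
Days in months 1 through 9: 273
Plus 1 days in October

Day of year: 274


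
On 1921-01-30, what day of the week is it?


Date: January 30, 1921
Anchor: Jan 1, 1921. With p = 1921 - 1 = 1920: (p + p//4 - p//100 + p//400) mod 7 = (1920 + 480 - 19 + 4) mod 7 = 2385 mod 7 = 5 -> Saturday (Mon=0 ... Sun=6)
Days into year = 30 - 1 = 29
Weekday index = (5 + 29) mod 7 = 6

Day of the week: Sunday


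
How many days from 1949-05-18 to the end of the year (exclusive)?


Day of year: 138 of 365
Remaining = 365 - 138

227 days


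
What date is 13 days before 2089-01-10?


Start: 2089-01-10, subtract 13 days
Back 10 days from January 10 reaches December 31, 2088 -> 3 left
December 2088: 31 - 3 = 28 -> lands on December 28

Result: 2088-12-28


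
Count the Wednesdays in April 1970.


April 1970 has 30 days
Anchor: Jan 1, 1970. With p = 1970 - 1 = 1969: (p + p//4 - p//100 + p//400) mod 7 = (1969 + 492 - 19 + 4) mod 7 = 2446 mod 7 = 3 -> Thursday (Mon=0 ... Sun=6)
Days before April (Jan-Mar): 90; April 1 index = (3 + 90) mod 7 = 2 -> Wednesday
First Wednesday is April 1
Wednesdays: 1, 8, 15, 22, 29

5 Wednesdays


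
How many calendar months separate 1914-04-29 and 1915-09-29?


From April 1914 to September 1915
1 year * 12 = 12 months, plus 5 months = 17

17 months


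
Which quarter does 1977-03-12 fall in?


Month: March (month 3)
Q1: Jan-Mar, Q2: Apr-Jun, Q3: Jul-Sep, Q4: Oct-Dec

Q1


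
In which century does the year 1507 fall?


Century = (year - 1) // 100 + 1
= (1507 - 1) // 100 + 1
= 1506 // 100 + 1
= 15 + 1

16th century


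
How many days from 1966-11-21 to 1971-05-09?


From 1966-11-21 to 1971-05-09
1966-11-21: days before November = 31 + 28 + 31 + 30 + 31 + 30 + 31 + 31 + 30 + 31 = 304 (1966 is not a leap year); day of year = 304 + 21 = 325
1971-05-09: days before May = 31 + 28 + 31 + 30 = 120 (1971 is not a leap year); day of year = 120 + 9 = 129
Rest of 1966: 365 - 325 = 40
Full years 1967 (365), 1968 (366), 1969 (365), 1970 (365): 1461
Total = 40 + 1461 + 129 = 1630

1630 days


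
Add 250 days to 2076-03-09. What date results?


Start: 2076-03-09, add 250 days
March 2076 has 31 days: 31 - 9 = 22 days to March 31 -> 228 left
April 2076 has 30 days -> 198 left
May 2076 has 31 days -> 167 left
June 2076 has 30 days -> 137 left
July 2076 has 31 days -> 106 left
August 2076 has 31 days -> 75 left
September 2076 has 30 days -> 45 left
October 2076 has 31 days -> 14 left
November 2076: 14 <= 30 -> lands on November 14

Result: 2076-11-14


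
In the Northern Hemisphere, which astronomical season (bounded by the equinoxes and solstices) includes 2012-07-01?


Date: July 1
Astronomical Summer (approx.; exact equinox/solstice day varies by year): June 21 to September 21
July 1 falls within the Summer window

Summer


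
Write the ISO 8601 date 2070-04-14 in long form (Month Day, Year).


ISO 2070-04-14 parses as year=2070, month=04, day=14
Month 4 -> April

April 14, 2070


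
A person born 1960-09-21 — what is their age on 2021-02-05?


Birth: 1960-09-21
Reference: 2021-02-05
Year difference: 2021 - 1960 = 61
Birthday not yet reached in 2021, subtract 1

60 years old


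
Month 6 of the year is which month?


Month 6 of 12

June


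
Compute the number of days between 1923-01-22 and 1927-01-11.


From 1923-01-22 to 1927-01-11
1923-01-22: day of year = 22
1927-01-11: day of year = 11
Rest of 1923: 365 - 22 = 343
Full years 1924 (366), 1925 (365), 1926 (365): 1096
Total = 343 + 1096 + 11 = 1450

1450 days


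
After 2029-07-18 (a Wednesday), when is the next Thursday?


Current: Wednesday
Target: Thursday
Days ahead: 1

Next Thursday: 2029-07-19


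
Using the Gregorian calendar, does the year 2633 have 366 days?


Gregorian leap year rule: divisible by 4, but not by 100, unless also by 400.
2633 is not divisible by 4 -> not a leap year

No


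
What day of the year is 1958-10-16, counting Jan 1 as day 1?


Date: October 16, 1958
Days in months 1 through 9: 273
Plus 16 days in October

Day of year: 289


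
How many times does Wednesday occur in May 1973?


May 1973 has 31 days
Anchor: Jan 1, 1973. With p = 1973 - 1 = 1972: (p + p//4 - p//100 + p//400) mod 7 = (1972 + 493 - 19 + 4) mod 7 = 2450 mod 7 = 0 -> Monday (Mon=0 ... Sun=6)
Days before May (Jan-Apr): 120; May 1 index = (0 + 120) mod 7 = 1 -> Tuesday
First Wednesday is May 2
Wednesdays: 2, 9, 16, 23, 30

5 Wednesdays


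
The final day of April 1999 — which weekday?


April 1999 has 30 days
Anchor: Jan 1, 1999. With p = 1999 - 1 = 1998: (p + p//4 - p//100 + p//400) mod 7 = (1998 + 499 - 19 + 4) mod 7 = 2482 mod 7 = 4 -> Friday (Mon=0 ... Sun=6)
Days before April (Jan-Mar): 90; April 1 index = (4 + 90) mod 7 = 3 -> Thursday
Last day offset: 30 - 1 = 29 days
Weekday index = (3 + 29) mod 7 = 4

Friday, April 30


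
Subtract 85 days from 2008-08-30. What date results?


Start: 2008-08-30, subtract 85 days
Back 30 days from August 30 reaches July 31, 2008 -> 55 left
July 2008 has 31 days -> back to June 30, 2008 -> 24 left
June 2008: 30 - 24 = 6 -> lands on June 6

Result: 2008-06-06


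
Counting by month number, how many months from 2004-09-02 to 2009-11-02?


From September 2004 to November 2009
5 years * 12 = 60 months, plus 2 months = 62

62 months


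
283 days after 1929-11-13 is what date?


Start: 1929-11-13, add 283 days
November 1929 has 30 days: 30 - 13 = 17 days to November 30 -> 266 left
December 1929 has 31 days -> 235 left
January 1930 has 31 days -> 204 left
February 1930 has 28 days -> 176 left
March 1930 has 31 days -> 145 left
April 1930 has 30 days -> 115 left
May 1930 has 31 days -> 84 left
June 1930 has 30 days -> 54 left
July 1930 has 31 days -> 23 left
August 1930: 23 <= 31 -> lands on August 23

Result: 1930-08-23


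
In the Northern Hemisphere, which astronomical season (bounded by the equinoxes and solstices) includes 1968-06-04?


Date: June 4
Astronomical Spring (approx.; exact equinox/solstice day varies by year): March 20 to June 20
June 4 falls within the Spring window

Spring


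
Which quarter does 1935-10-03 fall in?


Month: October (month 10)
Q1: Jan-Mar, Q2: Apr-Jun, Q3: Jul-Sep, Q4: Oct-Dec

Q4


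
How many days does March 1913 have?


March 1913

31 days


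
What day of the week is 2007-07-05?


Date: July 5, 2007
Anchor: Jan 1, 2007. With p = 2007 - 1 = 2006: (p + p//4 - p//100 + p//400) mod 7 = (2006 + 501 - 20 + 5) mod 7 = 2492 mod 7 = 0 -> Monday (Mon=0 ... Sun=6)
Days before July (Jan-Jun): 181; offset = 181 + 5 - 1 = 185
Weekday index = (0 + 185) mod 7 = 3

Day of the week: Thursday


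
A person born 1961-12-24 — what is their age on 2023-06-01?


Birth: 1961-12-24
Reference: 2023-06-01
Year difference: 2023 - 1961 = 62
Birthday not yet reached in 2023, subtract 1

61 years old


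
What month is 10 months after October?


October is month 10
10 + 10 = 20; wrap: 20 - 12 = 8

August


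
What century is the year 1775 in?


Century = (year - 1) // 100 + 1
= (1775 - 1) // 100 + 1
= 1774 // 100 + 1
= 17 + 1

18th century


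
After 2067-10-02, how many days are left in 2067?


Day of year: 275 of 365
Remaining = 365 - 275

90 days


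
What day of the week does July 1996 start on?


Target: July 1, 1996
Anchor: Jan 1, 1996. With p = 1996 - 1 = 1995: (p + p//4 - p//100 + p//400) mod 7 = (1995 + 498 - 19 + 4) mod 7 = 2478 mod 7 = 0 -> Monday (Mon=0 ... Sun=6)
Days before July (Jan-Jun): 182 days
Weekday index = (0 + 182) mod 7 = 0

Monday


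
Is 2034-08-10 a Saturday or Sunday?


Anchor: Jan 1, 2034. With p = 2034 - 1 = 2033: (p + p//4 - p//100 + p//400) mod 7 = (2033 + 508 - 20 + 5) mod 7 = 2526 mod 7 = 6 -> Sunday (Mon=0 ... Sun=6)
Day of year: 222; offset = 221
Weekday index = (6 + 221) mod 7 = 3 -> Thursday
Weekend days: Saturday, Sunday

No


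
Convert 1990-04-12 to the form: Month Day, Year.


ISO 1990-04-12 parses as year=1990, month=04, day=12
Month 4 -> April

April 12, 1990


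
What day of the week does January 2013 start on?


Target: January 1, 2013
Anchor: Jan 1, 2013. With p = 2013 - 1 = 2012: (p + p//4 - p//100 + p//400) mod 7 = (2012 + 503 - 20 + 5) mod 7 = 2500 mod 7 = 1 -> Tuesday (Mon=0 ... Sun=6)
Offset from anchor: 0 days
Weekday index = (1 + 0) mod 7 = 1

Tuesday


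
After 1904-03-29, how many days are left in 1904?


Day of year: 89 of 366
Remaining = 366 - 89

277 days


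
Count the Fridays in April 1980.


April 1980 has 30 days
Anchor: Jan 1, 1980. With p = 1980 - 1 = 1979: (p + p//4 - p//100 + p//400) mod 7 = (1979 + 494 - 19 + 4) mod 7 = 2458 mod 7 = 1 -> Tuesday (Mon=0 ... Sun=6)
Days before April (Jan-Mar): 91; April 1 index = (1 + 91) mod 7 = 1 -> Tuesday
First Friday is April 4
Fridays: 4, 11, 18, 25

4 Fridays


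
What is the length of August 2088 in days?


August 2088

31 days


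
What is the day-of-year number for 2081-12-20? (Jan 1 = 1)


Date: December 20, 2081
Days in months 1 through 11: 334
Plus 20 days in December

Day of year: 354


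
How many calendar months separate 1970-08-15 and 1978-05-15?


From August 1970 to May 1978
8 years * 12 = 96 months, minus 3 months = 93

93 months


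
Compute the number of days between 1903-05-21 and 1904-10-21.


From 1903-05-21 to 1904-10-21
1903-05-21: days before May = 31 + 28 + 31 + 30 = 120 (1903 is not a leap year); day of year = 120 + 21 = 141
1904-10-21: days before October = 31 + 29 + 31 + 30 + 31 + 30 + 31 + 31 + 30 = 274 (1904 is a leap year); day of year = 274 + 21 = 295
Rest of 1903: 365 - 141 = 224
Total = 224 + 295 = 519

519 days


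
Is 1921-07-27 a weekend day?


Anchor: Jan 1, 1921. With p = 1921 - 1 = 1920: (p + p//4 - p//100 + p//400) mod 7 = (1920 + 480 - 19 + 4) mod 7 = 2385 mod 7 = 5 -> Saturday (Mon=0 ... Sun=6)
Day of year: 208; offset = 207
Weekday index = (5 + 207) mod 7 = 2 -> Wednesday
Weekend days: Saturday, Sunday

No


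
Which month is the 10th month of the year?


Month 10 of 12

October


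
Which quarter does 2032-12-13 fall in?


Month: December (month 12)
Q1: Jan-Mar, Q2: Apr-Jun, Q3: Jul-Sep, Q4: Oct-Dec

Q4


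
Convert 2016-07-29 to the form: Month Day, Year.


ISO 2016-07-29 parses as year=2016, month=07, day=29
Month 7 -> July

July 29, 2016


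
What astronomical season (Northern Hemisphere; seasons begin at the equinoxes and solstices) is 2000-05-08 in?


Date: May 8
Astronomical Spring (approx.; exact equinox/solstice day varies by year): March 20 to June 20
May 8 falls within the Spring window

Spring


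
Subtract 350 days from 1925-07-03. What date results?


Start: 1925-07-03, subtract 350 days
Back 3 days from July 3 reaches June 30, 1925 -> 347 left
June 1925 has 30 days -> back to May 31, 1925 -> 317 left
May 1925 has 31 days -> back to April 30, 1925 -> 286 left
April 1925 has 30 days -> back to March 31, 1925 -> 256 left
March 1925 has 31 days -> back to February 28, 1925 -> 225 left
February 1925 has 28 days -> back to January 31, 1925 -> 197 left
January 1925 has 31 days -> back to December 31, 1924 -> 166 left
December 1924 has 31 days -> back to November 30, 1924 -> 135 left
November 1924 has 30 days -> back to October 31, 1924 -> 105 left
October 1924 has 31 days -> back to September 30, 1924 -> 74 left
September 1924 has 30 days -> back to August 31, 1924 -> 44 left
August 1924 has 31 days -> back to July 31, 1924 -> 13 left
July 1924: 31 - 13 = 18 -> lands on July 18

Result: 1924-07-18


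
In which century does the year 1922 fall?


Century = (year - 1) // 100 + 1
= (1922 - 1) // 100 + 1
= 1921 // 100 + 1
= 19 + 1

20th century


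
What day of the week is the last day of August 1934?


August 1934 has 31 days
Anchor: Jan 1, 1934. With p = 1934 - 1 = 1933: (p + p//4 - p//100 + p//400) mod 7 = (1933 + 483 - 19 + 4) mod 7 = 2401 mod 7 = 0 -> Monday (Mon=0 ... Sun=6)
Days before August (Jan-Jul): 212; August 1 index = (0 + 212) mod 7 = 2 -> Wednesday
Last day offset: 31 - 1 = 30 days
Weekday index = (2 + 30) mod 7 = 4

Friday, August 31


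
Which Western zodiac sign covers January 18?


Date: January 18
Conventional tropical zodiac dates: Capricorn from December 22 onward; Aquarius starts January 20
January 18 falls within the Capricorn range

Capricorn


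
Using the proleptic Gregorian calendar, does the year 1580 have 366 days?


Gregorian leap year rule: divisible by 4, but not by 100, unless also by 400.
1580 is divisible by 4 but not 100 -> leap year

Yes


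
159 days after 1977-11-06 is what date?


Start: 1977-11-06, add 159 days
November 1977 has 30 days: 30 - 6 = 24 days to November 30 -> 135 left
December 1977 has 31 days -> 104 left
January 1978 has 31 days -> 73 left
February 1978 has 28 days -> 45 left
March 1978 has 31 days -> 14 left
April 1978: 14 <= 30 -> lands on April 14

Result: 1978-04-14


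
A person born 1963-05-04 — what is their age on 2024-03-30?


Birth: 1963-05-04
Reference: 2024-03-30
Year difference: 2024 - 1963 = 61
Birthday not yet reached in 2024, subtract 1

60 years old


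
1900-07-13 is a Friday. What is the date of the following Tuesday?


Current: Friday
Target: Tuesday
Days ahead: 4

Next Tuesday: 1900-07-17


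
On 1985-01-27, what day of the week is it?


Date: January 27, 1985
Anchor: Jan 1, 1985. With p = 1985 - 1 = 1984: (p + p//4 - p//100 + p//400) mod 7 = (1984 + 496 - 19 + 4) mod 7 = 2465 mod 7 = 1 -> Tuesday (Mon=0 ... Sun=6)
Days into year = 27 - 1 = 26
Weekday index = (1 + 26) mod 7 = 6

Day of the week: Sunday


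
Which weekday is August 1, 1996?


Target: August 1, 1996
Anchor: Jan 1, 1996. With p = 1996 - 1 = 1995: (p + p//4 - p//100 + p//400) mod 7 = (1995 + 498 - 19 + 4) mod 7 = 2478 mod 7 = 0 -> Monday (Mon=0 ... Sun=6)
Days before August (Jan-Jul): 213 days
Weekday index = (0 + 213) mod 7 = 3

Thursday


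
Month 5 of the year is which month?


Month 5 of 12

May


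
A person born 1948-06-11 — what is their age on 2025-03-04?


Birth: 1948-06-11
Reference: 2025-03-04
Year difference: 2025 - 1948 = 77
Birthday not yet reached in 2025, subtract 1

76 years old


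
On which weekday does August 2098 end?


August 2098 has 31 days
Anchor: Jan 1, 2098. With p = 2098 - 1 = 2097: (p + p//4 - p//100 + p//400) mod 7 = (2097 + 524 - 20 + 5) mod 7 = 2606 mod 7 = 2 -> Wednesday (Mon=0 ... Sun=6)
Days before August (Jan-Jul): 212; August 1 index = (2 + 212) mod 7 = 4 -> Friday
Last day offset: 31 - 1 = 30 days
Weekday index = (4 + 30) mod 7 = 6

Sunday, August 31


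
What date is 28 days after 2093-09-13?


Start: 2093-09-13, add 28 days
September 2093 has 30 days: 30 - 13 = 17 days to September 30 -> 11 left
October 2093: 11 <= 31 -> lands on October 11

Result: 2093-10-11


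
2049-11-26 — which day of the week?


Date: November 26, 2049
Anchor: Jan 1, 2049. With p = 2049 - 1 = 2048: (p + p//4 - p//100 + p//400) mod 7 = (2048 + 512 - 20 + 5) mod 7 = 2545 mod 7 = 4 -> Friday (Mon=0 ... Sun=6)
Days before November (Jan-Oct): 304; offset = 304 + 26 - 1 = 329
Weekday index = (4 + 329) mod 7 = 4

Day of the week: Friday


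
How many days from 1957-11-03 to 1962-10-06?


From 1957-11-03 to 1962-10-06
1957-11-03: days before November = 31 + 28 + 31 + 30 + 31 + 30 + 31 + 31 + 30 + 31 = 304 (1957 is not a leap year); day of year = 304 + 3 = 307
1962-10-06: days before October = 31 + 28 + 31 + 30 + 31 + 30 + 31 + 31 + 30 = 273 (1962 is not a leap year); day of year = 273 + 6 = 279
Rest of 1957: 365 - 307 = 58
Full years 1958 (365), 1959 (365), 1960 (366), 1961 (365): 1461
Total = 58 + 1461 + 279 = 1798

1798 days


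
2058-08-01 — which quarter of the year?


Month: August (month 8)
Q1: Jan-Mar, Q2: Apr-Jun, Q3: Jul-Sep, Q4: Oct-Dec

Q3


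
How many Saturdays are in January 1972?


January 1972 has 31 days
Anchor: Jan 1, 1972. With p = 1972 - 1 = 1971: (p + p//4 - p//100 + p//400) mod 7 = (1971 + 492 - 19 + 4) mod 7 = 2448 mod 7 = 5 -> Saturday (Mon=0 ... Sun=6)
January 1 is the anchor itself -> Saturday
First Saturday is January 1
Saturdays: 1, 8, 15, 22, 29

5 Saturdays


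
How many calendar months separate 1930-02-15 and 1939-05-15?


From February 1930 to May 1939
9 years * 12 = 108 months, plus 3 months = 111

111 months


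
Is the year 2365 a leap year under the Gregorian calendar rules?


Gregorian leap year rule: divisible by 4, but not by 100, unless also by 400.
2365 is not divisible by 4 -> not a leap year

No


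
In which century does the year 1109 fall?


Century = (year - 1) // 100 + 1
= (1109 - 1) // 100 + 1
= 1108 // 100 + 1
= 11 + 1

12th century


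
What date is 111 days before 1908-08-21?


Start: 1908-08-21, subtract 111 days
Back 21 days from August 21 reaches July 31, 1908 -> 90 left
July 1908 has 31 days -> back to June 30, 1908 -> 59 left
June 1908 has 30 days -> back to May 31, 1908 -> 29 left
May 1908: 31 - 29 = 2 -> lands on May 2

Result: 1908-05-02


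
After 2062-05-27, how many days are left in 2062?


Day of year: 147 of 365
Remaining = 365 - 147

218 days
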